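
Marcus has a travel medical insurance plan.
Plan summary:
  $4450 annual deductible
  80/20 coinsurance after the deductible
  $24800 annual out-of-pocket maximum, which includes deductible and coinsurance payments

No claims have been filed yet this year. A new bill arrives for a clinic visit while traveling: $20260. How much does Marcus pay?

Deductible not yet touched, so the first $4450 of the bill goes to the deductible.
The remaining $15810 (= $20260 − $4450) moves to coinsurance.
Traveler's 20% share of $15810 is $3162.
That puts the traveler's cost at $4450 + $3162 = $7612 before any cap.
Total out-of-pocket so far would be $0 + $7612 = $7612, below the $24800 cap — no reduction.

$7612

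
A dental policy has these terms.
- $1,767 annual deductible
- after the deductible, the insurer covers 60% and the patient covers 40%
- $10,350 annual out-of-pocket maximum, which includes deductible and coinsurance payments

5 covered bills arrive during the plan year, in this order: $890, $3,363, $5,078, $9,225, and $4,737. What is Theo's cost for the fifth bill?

$1,867.40

Claim 1 ($890): fully absorbed by the deductible. Patient pays $890; OOP now $890.
Claim 2 ($3,363): deductible takes $877, $2,486 remains; coinsurance $2,486 × 40% = $994.40. Cost to patient: $1,871.40. OOP to date $2,761.40.
Claim 3 ($5,078): deductible met; 40% of $5,078 = $2,031.20. Cost to patient: $2,031.20. OOP to date $4,792.60.
Claim 4 ($9,225): deductible already satisfied, so patient's share is 40% × $9,225 = $3,690. Patient owes $3,690 (running OOP $8,482.60).
Claim 5 ($4,737): deductible met; 40% of $4,737 = $1,894.80. OOP would hit $10,377.40 > $10,350, so the cap limits the patient to $10,350 − $8,482.60 = $1,867.40.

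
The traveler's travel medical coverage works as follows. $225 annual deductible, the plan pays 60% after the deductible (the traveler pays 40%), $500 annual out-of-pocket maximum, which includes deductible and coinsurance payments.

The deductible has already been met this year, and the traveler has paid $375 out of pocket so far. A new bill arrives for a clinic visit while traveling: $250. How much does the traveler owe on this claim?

With the deductible met, the entire $250 is subject to coinsurance.
Traveler's 40% share of $250 is $100.
Year-to-date out-of-pocket becomes $375 + $100 = $475, still under the $500 maximum, so no cap applies.

$100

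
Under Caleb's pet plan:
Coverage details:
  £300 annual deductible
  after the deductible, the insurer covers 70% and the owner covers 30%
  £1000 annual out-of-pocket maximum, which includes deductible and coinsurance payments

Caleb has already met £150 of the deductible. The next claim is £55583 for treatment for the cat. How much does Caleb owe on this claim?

£850

Remaining deductible: £300 − £150 = £150.
That leaves £55583 − £150 = £55433 for coinsurance.
Owner's 30% share of £55433 is £16629.90.
So the owner owes £150 + £16629.90 = £16779.90 before any cap.
That would bring total out-of-pocket to £16929.90, past the £1000 cap. The owner is capped at £1000 − £150 = £850 on this claim.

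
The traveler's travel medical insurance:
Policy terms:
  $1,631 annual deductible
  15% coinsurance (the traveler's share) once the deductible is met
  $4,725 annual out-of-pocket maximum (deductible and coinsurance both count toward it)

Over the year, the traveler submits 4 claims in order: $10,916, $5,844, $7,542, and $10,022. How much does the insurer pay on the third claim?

Claim 1 ($10,916): $1,631 finishes the deductible; $9,285 goes to coinsurance; coinsurance $9,285 × 15% = $1,392.75. Traveler owes $3,023.75 (running OOP $3,023.75). Insurer: $10,916 − $3,023.75 = $7,892.25.
Claim 2 ($5,844): deductible met; 15% of $5,844 = $876.60. Cost to traveler: $876.60. OOP to date $3,900.35. Plan pays $5,844 − $876.60 = $4,967.40.
Claim 3 ($7,542): deductible met; 15% of $7,542 = $1,131.30. Adding that to $3,900.35 gives $5,031.65, past the $4,725 cap; traveler pays only $4,725 − $3,900.35 = $824.65. Insurer: $7,542 − $824.65 = $6,717.35.

$6,717.35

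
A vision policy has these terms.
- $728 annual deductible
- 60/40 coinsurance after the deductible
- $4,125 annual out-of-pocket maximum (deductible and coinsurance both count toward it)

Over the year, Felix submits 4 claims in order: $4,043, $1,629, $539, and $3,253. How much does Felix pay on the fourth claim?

Claim 1 — $4,043: $728 finishes the deductible; $3,315 goes to coinsurance; 40% of $3,315 = $1,326. Member pays $2,054; OOP now $2,054.
Claim 2 — $1,629: deductible already satisfied, so member's share is 40% × $1,629 = $651.60. Member owes $651.60 (running OOP $2,705.60).
Claim 3 — $539: deductible met; 40% of $539 = $215.60. Cost to member: $215.60. OOP to date $2,921.20.
Claim 4 — $3,253: 40% coinsurance on $3,253 = $1,301.20. Adding that to $2,921.20 gives $4,222.40, past the $4,125 cap; member pays only $4,125 − $2,921.20 = $1,203.80.

$1,203.80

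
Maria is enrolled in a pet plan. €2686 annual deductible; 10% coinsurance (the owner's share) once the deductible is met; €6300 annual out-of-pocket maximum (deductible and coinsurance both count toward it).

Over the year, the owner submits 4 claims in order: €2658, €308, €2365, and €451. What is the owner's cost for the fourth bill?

€45.10

#1 (€2658): fully absorbed by the deductible. Cost to owner: €2658. OOP to date €2658.
#2 (€308): deductible takes €28, €280 remains; owner's 10% is €28. Owner pays €56; OOP now €2714.
#3 (€2365): deductible already satisfied, so owner's share is 10% × €2365 = €236.50. Owner owes €236.50 (running OOP €2950.50).
#4 (€451): 10% coinsurance on €451 = €45.10. Owner pays €45.10; OOP now €2995.60.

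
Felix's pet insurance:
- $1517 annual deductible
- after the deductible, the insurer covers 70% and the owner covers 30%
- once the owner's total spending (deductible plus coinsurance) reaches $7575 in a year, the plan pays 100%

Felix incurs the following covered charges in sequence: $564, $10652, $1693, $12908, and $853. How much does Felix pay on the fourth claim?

Bill 1, $564: entire amount goes to the deductible. Owner pays $564; OOP now $564.
Bill 2, $10652: $953 to deductible, leaving $9699; coinsurance $9699 × 30% = $2909.70. Owner pays $3862.70; OOP now $4426.70.
Bill 3, $1693: deductible met; 30% of $1693 = $507.90. Owner owes $507.90 (running OOP $4934.60).
Bill 4, $12908: 30% coinsurance on $12908 = $3872.40. Adding that to $4934.60 gives $8807, past the $7575 cap; owner pays only $7575 − $4934.60 = $2640.40.

$2640.40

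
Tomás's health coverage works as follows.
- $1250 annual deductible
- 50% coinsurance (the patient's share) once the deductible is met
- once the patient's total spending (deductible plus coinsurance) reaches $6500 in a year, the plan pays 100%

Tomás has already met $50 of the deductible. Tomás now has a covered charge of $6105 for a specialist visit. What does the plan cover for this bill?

$2452.50

Deductible still to meet: $1250 − $50 = $1200.
The remaining $4905 (= $6105 − $1200) moves to coinsurance.
50% of $4905 = $2452.50 falls to the patient.
Patient responsibility before any cap: $1200 + $2452.50 = $3652.50.
Total out-of-pocket so far would be $50 + $3652.50 = $3702.50, below the $6500 cap — no reduction.
The insurer covers the remainder: $6105 − $3652.50 = $2452.50.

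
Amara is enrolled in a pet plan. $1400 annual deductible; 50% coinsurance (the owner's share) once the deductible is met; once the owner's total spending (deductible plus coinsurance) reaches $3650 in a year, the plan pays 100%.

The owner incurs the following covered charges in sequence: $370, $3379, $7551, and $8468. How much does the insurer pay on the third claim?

$6475.50

#1 ($370): all of it applies to the deductible. Owner pays $370; OOP now $370. Insurer: $370 − $370 = $0.
#2 ($3379): $1030 to deductible, leaving $2349; 50% of $2349 = $1174.50. Owner owes $2204.50 (running OOP $2574.50). Plan pays $3379 − $2204.50 = $1174.50.
#3 ($7551): 50% coinsurance on $7551 = $3775.50. Adding that to $2574.50 gives $6350, past the $3650 cap; owner pays only $3650 − $2574.50 = $1075.50. Insurer: $7551 − $1075.50 = $6475.50.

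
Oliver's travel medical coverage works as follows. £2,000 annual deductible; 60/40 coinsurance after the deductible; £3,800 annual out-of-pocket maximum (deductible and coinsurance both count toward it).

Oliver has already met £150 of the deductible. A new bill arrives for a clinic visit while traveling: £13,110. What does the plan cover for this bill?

£9,460

Deductible still to meet: £2,000 − £150 = £1,850.
After the £1,850 deductible portion, £13,110 − £1,850 = £11,260 is subject to coinsurance.
Traveler's 40% share of £11,260 is £4,504.
So the traveler owes £1,850 + £4,504 = £6,354 before any cap.
That would bring total out-of-pocket to £6,504, past the £3,800 cap. The traveler is capped at £3,800 − £150 = £3,650 on this claim.
Insurer pays the balance: £13,110 − £3,650 = £9,460.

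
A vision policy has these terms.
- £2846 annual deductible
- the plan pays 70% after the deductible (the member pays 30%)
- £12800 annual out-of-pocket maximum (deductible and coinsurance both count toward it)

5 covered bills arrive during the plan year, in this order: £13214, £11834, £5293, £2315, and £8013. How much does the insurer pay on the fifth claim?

£7002

Claim 1 — £13214: £2846 finishes the deductible; £10368 goes to coinsurance; 30% of £10368 = £3110.40. Member owes £5956.40 (running OOP £5956.40). Plan pays £13214 − £5956.40 = £7257.60.
Claim 2 — £11834: deductible already satisfied, so member's share is 30% × £11834 = £3550.20. Member pays £3550.20; OOP now £9506.60. Insurer: £11834 − £3550.20 = £8283.80.
Claim 3 — £5293: deductible already satisfied, so member's share is 30% × £5293 = £1587.90. Cost to member: £1587.90. OOP to date £11094.50. Insurer: £5293 − £1587.90 = £3705.10.
Claim 4 — £2315: deductible met; 30% of £2315 = £694.50. Member owes £694.50 (running OOP £11789). Plan pays £2315 − £694.50 = £1620.50.
Claim 5 — £8013: 30% coinsurance on £8013 = £2403.90. That would push OOP to £14192.90, over the £12800 cap, so member pays £12800 − £11789 = £1011. Plan pays £8013 − £1011 = £7002.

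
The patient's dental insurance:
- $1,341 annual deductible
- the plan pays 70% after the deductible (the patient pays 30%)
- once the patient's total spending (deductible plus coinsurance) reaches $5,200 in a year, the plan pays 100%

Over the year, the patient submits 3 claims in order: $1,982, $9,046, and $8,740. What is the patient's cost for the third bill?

#1 ($1,982): $1,341 to deductible, leaving $641; coinsurance $641 × 30% = $192.30. Patient owes $1,533.30 (running OOP $1,533.30).
#2 ($9,046): 30% coinsurance on $9,046 = $2,713.80. Cost to patient: $2,713.80. OOP to date $4,247.10.
#3 ($8,740): 30% coinsurance on $8,740 = $2,622. That would push OOP to $6,869.10, over the $5,200 cap, so patient pays $5,200 − $4,247.10 = $952.90.

$952.90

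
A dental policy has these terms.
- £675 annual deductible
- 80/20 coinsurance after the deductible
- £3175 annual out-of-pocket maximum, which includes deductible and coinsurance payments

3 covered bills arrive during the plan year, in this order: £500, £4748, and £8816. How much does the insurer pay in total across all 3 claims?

#1 (£500): all of it applies to the deductible. Cost to patient: £500. OOP to date £500. Insurer: £500 − £500 = £0.
#2 (£4748): £175 to deductible, leaving £4573; patient's 20% is £914.60. Cost to patient: £1089.60. OOP to date £1589.60. Plan pays £4748 − £1089.60 = £3658.40.
#3 (£8816): deductible already satisfied, so patient's share is 20% × £8816 = £1763.20. OOP would hit £3352.80 > £3175, so the cap limits the patient to £3175 − £1589.60 = £1585.40. Plan pays £8816 − £1585.40 = £7230.60.
Insurer total: £0 + £3658.40 + £7230.60 = £10889.

£10889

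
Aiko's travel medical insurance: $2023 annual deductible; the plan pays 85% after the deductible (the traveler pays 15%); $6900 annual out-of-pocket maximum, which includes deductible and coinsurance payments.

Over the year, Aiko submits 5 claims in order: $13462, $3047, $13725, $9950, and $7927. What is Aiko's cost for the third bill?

$2058.75

#1 ($13462): deductible takes $2023, $11439 remains; 15% of $11439 = $1715.85. Traveler owes $3738.85 (running OOP $3738.85).
#2 ($3047): 15% coinsurance on $3047 = $457.05. Cost to traveler: $457.05. OOP to date $4195.90.
#3 ($13725): deductible already satisfied, so traveler's share is 15% × $13725 = $2058.75. Cost to traveler: $2058.75. OOP to date $6254.65.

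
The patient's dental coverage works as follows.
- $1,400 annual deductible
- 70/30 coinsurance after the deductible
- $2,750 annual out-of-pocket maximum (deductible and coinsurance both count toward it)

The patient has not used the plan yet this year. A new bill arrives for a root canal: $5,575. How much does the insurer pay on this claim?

The full $1,400 deductible is still open; $1,400 of this bill applies to it.
The remaining $4,175 (= $5,575 − $1,400) moves to coinsurance.
Patient's 30% share of $4,175 is $1,252.50.
So the patient owes $1,400 + $1,252.50 = $2,652.50 before any cap.
Total out-of-pocket so far would be $0 + $2,652.50 = $2,652.50, below the $2,750 cap — no reduction.
The plan picks up $5,575 − $2,652.50 = $2,922.50.

$2,922.50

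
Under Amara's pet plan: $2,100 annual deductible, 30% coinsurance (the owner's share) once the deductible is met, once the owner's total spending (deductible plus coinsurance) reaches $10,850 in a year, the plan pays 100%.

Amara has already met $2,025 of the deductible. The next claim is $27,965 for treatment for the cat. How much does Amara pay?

$8,442

$2,025 of the $2,100 deductible is already met, leaving $75.
The remaining $27,890 (= $27,965 − $75) moves to coinsurance.
Owner's 30% share of $27,890 is $8,367.
Owner responsibility before any cap: $75 + $8,367 = $8,442.
Year-to-date out-of-pocket becomes $2,025 + $8,442 = $10,467, still under the $10,850 maximum, so no cap applies.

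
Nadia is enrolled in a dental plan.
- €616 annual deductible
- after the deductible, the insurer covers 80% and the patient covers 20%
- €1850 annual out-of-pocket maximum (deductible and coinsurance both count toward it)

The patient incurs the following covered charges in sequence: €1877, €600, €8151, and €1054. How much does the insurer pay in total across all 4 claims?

#1 (€1877): €616 to deductible, leaving €1261; coinsurance €1261 × 20% = €252.20. Cost to patient: €868.20. OOP to date €868.20. Insurer: €1877 − €868.20 = €1008.80.
#2 (€600): deductible already satisfied, so patient's share is 20% × €600 = €120. Cost to patient: €120. OOP to date €988.20. Plan pays €600 − €120 = €480.
#3 (€8151): deductible met; 20% of €8151 = €1630.20. OOP would hit €2618.40 > €1850, so the cap limits the patient to €1850 − €988.20 = €861.80. Insurer: €8151 − €861.80 = €7289.20.
#4 (€1054): 20% coinsurance on €1054 = €210.80. OOP would hit €2060.80 > €1850, so the cap limits the patient to €1850 − €1850 = €0. Insurer: €1054 − €0 = €1054.
Insurer total: €1008.80 + €480 + €7289.20 + €1054 = €9832.

€9832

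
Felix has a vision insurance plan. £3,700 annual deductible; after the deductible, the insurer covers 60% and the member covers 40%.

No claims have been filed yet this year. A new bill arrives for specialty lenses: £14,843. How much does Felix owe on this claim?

Deductible not yet touched, so the first £3,700 of the bill goes to the deductible.
After the £3,700 deductible portion, £14,843 − £3,700 = £11,143 is subject to coinsurance.
40% of £11,143 = £4,457.20 falls to the member.
That puts the member's cost at £3,700 + £4,457.20 = £8,157.20.

£8,157.20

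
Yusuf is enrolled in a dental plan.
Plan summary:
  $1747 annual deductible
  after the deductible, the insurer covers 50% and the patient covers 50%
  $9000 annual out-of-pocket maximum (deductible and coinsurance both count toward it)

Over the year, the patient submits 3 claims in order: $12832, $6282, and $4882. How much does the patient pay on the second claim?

$1710.50

Claim 1 — $12832: deductible takes $1747, $11085 remains; coinsurance $11085 × 50% = $5542.50. Patient pays $7289.50; OOP now $7289.50.
Claim 2 — $6282: 50% coinsurance on $6282 = $3141. Adding that to $7289.50 gives $10430.50, past the $9000 cap; patient pays only $9000 − $7289.50 = $1710.50.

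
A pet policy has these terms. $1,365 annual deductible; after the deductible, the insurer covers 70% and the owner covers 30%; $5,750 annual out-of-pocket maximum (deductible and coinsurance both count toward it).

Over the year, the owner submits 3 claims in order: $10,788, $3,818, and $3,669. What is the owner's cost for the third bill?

Bill 1, $10,788: $1,365 finishes the deductible; $9,423 goes to coinsurance; owner's 30% is $2,826.90. Owner pays $4,191.90; OOP now $4,191.90.
Bill 2, $3,818: 30% coinsurance on $3,818 = $1,145.40. Cost to owner: $1,145.40. OOP to date $5,337.30.
Bill 3, $3,669: deductible met; 30% of $3,669 = $1,100.70. Adding that to $5,337.30 gives $6,438, past the $5,750 cap; owner pays only $5,750 − $5,337.30 = $412.70.

$412.70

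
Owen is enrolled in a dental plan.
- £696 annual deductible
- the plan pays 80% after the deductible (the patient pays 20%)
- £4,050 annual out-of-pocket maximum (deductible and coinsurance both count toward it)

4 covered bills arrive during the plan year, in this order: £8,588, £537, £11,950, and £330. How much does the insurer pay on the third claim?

£10,281.80

Bill 1, £8,588: £696 to deductible, leaving £7,892; 20% of £7,892 = £1,578.40. Cost to patient: £2,274.40. OOP to date £2,274.40. Plan pays £8,588 − £2,274.40 = £6,313.60.
Bill 2, £537: deductible already satisfied, so patient's share is 20% × £537 = £107.40. Cost to patient: £107.40. OOP to date £2,381.80. Insurer: £537 − £107.40 = £429.60.
Bill 3, £11,950: 20% coinsurance on £11,950 = £2,390. Adding that to £2,381.80 gives £4,771.80, past the £4,050 cap; patient pays only £4,050 − £2,381.80 = £1,668.20. Insurer: £11,950 − £1,668.20 = £10,281.80.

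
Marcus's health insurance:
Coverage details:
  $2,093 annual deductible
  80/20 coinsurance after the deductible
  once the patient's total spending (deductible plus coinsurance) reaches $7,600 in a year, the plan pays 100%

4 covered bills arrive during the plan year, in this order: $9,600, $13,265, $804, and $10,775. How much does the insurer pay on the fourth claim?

$9,583.20

#1 ($9,600): $2,093 finishes the deductible; $7,507 goes to coinsurance; 20% of $7,507 = $1,501.40. Patient owes $3,594.40 (running OOP $3,594.40). Plan pays $9,600 − $3,594.40 = $6,005.60.
#2 ($13,265): deductible already satisfied, so patient's share is 20% × $13,265 = $2,653. Cost to patient: $2,653. OOP to date $6,247.40. Insurer: $13,265 − $2,653 = $10,612.
#3 ($804): deductible already satisfied, so patient's share is 20% × $804 = $160.80. Cost to patient: $160.80. OOP to date $6,408.20. Insurer: $804 − $160.80 = $643.20.
#4 ($10,775): deductible met; 20% of $10,775 = $2,155. That would push OOP to $8,563.20, over the $7,600 cap, so patient pays $7,600 − $6,408.20 = $1,191.80. Insurer: $10,775 − $1,191.80 = $9,583.20.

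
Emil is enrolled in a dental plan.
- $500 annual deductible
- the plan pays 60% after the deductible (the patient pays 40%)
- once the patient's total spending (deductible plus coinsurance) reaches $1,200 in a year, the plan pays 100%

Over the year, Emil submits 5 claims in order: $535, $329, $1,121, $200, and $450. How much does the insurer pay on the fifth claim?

$424

#1 ($535): deductible takes $500, $35 remains; coinsurance $35 × 40% = $14. Cost to patient: $514. OOP to date $514. Insurer: $535 − $514 = $21.
#2 ($329): deductible met; 40% of $329 = $131.60. Patient pays $131.60; OOP now $645.60. Insurer: $329 − $131.60 = $197.40.
#3 ($1,121): deductible already satisfied, so patient's share is 40% × $1,121 = $448.40. Cost to patient: $448.40. OOP to date $1,094. Plan pays $1,121 − $448.40 = $672.60.
#4 ($200): 40% coinsurance on $200 = $80. Cost to patient: $80. OOP to date $1,174. Plan pays $200 − $80 = $120.
#5 ($450): 40% coinsurance on $450 = $180. That would push OOP to $1,354, over the $1,200 cap, so patient pays $1,200 − $1,174 = $26. Plan pays $450 − $26 = $424.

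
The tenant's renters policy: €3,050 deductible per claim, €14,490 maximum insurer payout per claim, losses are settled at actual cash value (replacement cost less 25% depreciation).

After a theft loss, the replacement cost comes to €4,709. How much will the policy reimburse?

At 25% depreciation, ACV = €4,709 − €1,177.25 = €3,531.75.
After the deductible, €3,531.75 − €3,050 = €481.75 remains.
€481.75 is within the €14,490 limit, so the insurer pays €481.75.

€481.75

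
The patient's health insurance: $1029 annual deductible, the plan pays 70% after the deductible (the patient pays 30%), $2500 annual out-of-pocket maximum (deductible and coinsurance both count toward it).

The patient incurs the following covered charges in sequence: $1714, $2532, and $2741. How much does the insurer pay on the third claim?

$2235.10

Claim 1 — $1714: deductible takes $1029, $685 remains; coinsurance $685 × 30% = $205.50. Cost to patient: $1234.50. OOP to date $1234.50. Insurer: $1714 − $1234.50 = $479.50.
Claim 2 — $2532: 30% coinsurance on $2532 = $759.60. Patient owes $759.60 (running OOP $1994.10). Insurer: $2532 − $759.60 = $1772.40.
Claim 3 — $2741: deductible already satisfied, so patient's share is 30% × $2741 = $822.30. Adding that to $1994.10 gives $2816.40, past the $2500 cap; patient pays only $2500 − $1994.10 = $505.90. Plan pays $2741 − $505.90 = $2235.10.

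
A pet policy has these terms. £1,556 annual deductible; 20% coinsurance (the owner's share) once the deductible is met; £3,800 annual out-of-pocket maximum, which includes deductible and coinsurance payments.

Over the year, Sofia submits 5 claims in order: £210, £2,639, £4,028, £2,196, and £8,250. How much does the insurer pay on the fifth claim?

Bill 1, £210: entire amount goes to the deductible. Owner owes £210 (running OOP £210). Insurer: £210 − £210 = £0.
Bill 2, £2,639: £1,346 to deductible, leaving £1,293; 20% of £1,293 = £258.60. Owner pays £1,604.60; OOP now £1,814.60. Insurer: £2,639 − £1,604.60 = £1,034.40.
Bill 3, £4,028: deductible met; 20% of £4,028 = £805.60. Cost to owner: £805.60. OOP to date £2,620.20. Plan pays £4,028 − £805.60 = £3,222.40.
Bill 4, £2,196: deductible already satisfied, so owner's share is 20% × £2,196 = £439.20. Owner owes £439.20 (running OOP £3,059.40). Insurer: £2,196 − £439.20 = £1,756.80.
Bill 5, £8,250: 20% coinsurance on £8,250 = £1,650. OOP would hit £4,709.40 > £3,800, so the cap limits the owner to £3,800 − £3,059.40 = £740.60. Insurer: £8,250 − £740.60 = £7,509.40.

£7,509.40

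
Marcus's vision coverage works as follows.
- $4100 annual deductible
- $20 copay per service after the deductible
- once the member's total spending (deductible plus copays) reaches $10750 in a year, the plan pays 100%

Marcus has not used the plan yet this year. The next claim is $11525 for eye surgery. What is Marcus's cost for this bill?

$4120

Deductible not yet touched, so the first $4100 of the bill goes to the deductible.
The remaining $7425 (= $11525 − $4100) moves to the copay.
Copay on this service: $20.
That puts the member's cost at $4100 + $20 = $4120 before any cap.
Total out-of-pocket so far would be $0 + $4120 = $4120, below the $10750 cap — no reduction.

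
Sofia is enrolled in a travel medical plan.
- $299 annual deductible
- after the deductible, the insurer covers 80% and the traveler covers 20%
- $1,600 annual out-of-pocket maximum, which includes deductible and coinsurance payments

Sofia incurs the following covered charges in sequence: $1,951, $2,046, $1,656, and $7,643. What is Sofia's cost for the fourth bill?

$230.20

Bill 1, $1,951: $299 finishes the deductible; $1,652 goes to coinsurance; traveler's 20% is $330.40. Traveler owes $629.40 (running OOP $629.40).
Bill 2, $2,046: 20% coinsurance on $2,046 = $409.20. Traveler pays $409.20; OOP now $1,038.60.
Bill 3, $1,656: 20% coinsurance on $1,656 = $331.20. Traveler owes $331.20 (running OOP $1,369.80).
Bill 4, $7,643: 20% coinsurance on $7,643 = $1,528.60. That would push OOP to $2,898.40, over the $1,600 cap, so traveler pays $1,600 − $1,369.80 = $230.20.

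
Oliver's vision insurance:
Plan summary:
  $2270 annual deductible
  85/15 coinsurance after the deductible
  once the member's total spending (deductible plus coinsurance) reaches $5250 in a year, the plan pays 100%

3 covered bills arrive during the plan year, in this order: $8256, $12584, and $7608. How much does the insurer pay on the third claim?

$7413.50

Claim 1 — $8256: deductible takes $2270, $5986 remains; member's 15% is $897.90. Cost to member: $3167.90. OOP to date $3167.90. Insurer: $8256 − $3167.90 = $5088.10.
Claim 2 — $12584: deductible already satisfied, so member's share is 15% × $12584 = $1887.60. Member pays $1887.60; OOP now $5055.50. Plan pays $12584 − $1887.60 = $10696.40.
Claim 3 — $7608: 15% coinsurance on $7608 = $1141.20. OOP would hit $6196.70 > $5250, so the cap limits the member to $5250 − $5055.50 = $194.50. Insurer: $7608 − $194.50 = $7413.50.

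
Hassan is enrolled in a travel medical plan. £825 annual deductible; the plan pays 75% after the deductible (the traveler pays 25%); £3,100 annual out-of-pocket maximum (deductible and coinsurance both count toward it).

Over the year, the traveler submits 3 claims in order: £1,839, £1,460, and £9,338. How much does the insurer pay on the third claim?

£7,681.50

Bill 1, £1,839: deductible takes £825, £1,014 remains; 25% of £1,014 = £253.50. Cost to traveler: £1,078.50. OOP to date £1,078.50. Insurer: £1,839 − £1,078.50 = £760.50.
Bill 2, £1,460: deductible met; 25% of £1,460 = £365. Traveler owes £365 (running OOP £1,443.50). Plan pays £1,460 − £365 = £1,095.
Bill 3, £9,338: deductible met; 25% of £9,338 = £2,334.50. That would push OOP to £3,778, over the £3,100 cap, so traveler pays £3,100 − £1,443.50 = £1,656.50. Plan pays £9,338 − £1,656.50 = £7,681.50.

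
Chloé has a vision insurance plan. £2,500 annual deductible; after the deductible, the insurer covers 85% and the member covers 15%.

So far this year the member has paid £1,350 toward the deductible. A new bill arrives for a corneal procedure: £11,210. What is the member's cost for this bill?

£2,659

Deductible still to meet: £2,500 − £1,350 = £1,150.
After the £1,150 deductible portion, £11,210 − £1,150 = £10,060 is subject to coinsurance.
15% of £10,060 = £1,509 falls to the member.
That puts the member's cost at £1,150 + £1,509 = £2,659.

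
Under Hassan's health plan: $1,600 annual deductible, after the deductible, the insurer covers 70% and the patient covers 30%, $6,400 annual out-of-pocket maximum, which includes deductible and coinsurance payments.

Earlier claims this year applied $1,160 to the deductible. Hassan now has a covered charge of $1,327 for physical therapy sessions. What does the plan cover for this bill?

$620.90

$1,160 of the $1,600 deductible is already met, leaving $440.
That leaves $1,327 − $440 = $887 for coinsurance.
Patient's 30% share of $887 is $266.10.
Patient responsibility before any cap: $440 + $266.10 = $706.10.
Year-to-date out-of-pocket becomes $1,160 + $706.10 = $1,866.10, still under the $6,400 maximum, so no cap applies.
The insurer covers the remainder: $1,327 − $706.10 = $620.90.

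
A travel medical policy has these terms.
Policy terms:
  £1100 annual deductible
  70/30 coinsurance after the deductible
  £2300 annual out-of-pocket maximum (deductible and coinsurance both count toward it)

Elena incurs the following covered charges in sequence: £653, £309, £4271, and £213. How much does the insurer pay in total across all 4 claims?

Bill 1, £653: all of it applies to the deductible. Traveler owes £653 (running OOP £653). Insurer: £653 − £653 = £0.
Bill 2, £309: fully absorbed by the deductible. Cost to traveler: £309. OOP to date £962. Insurer: £309 − £309 = £0.
Bill 3, £4271: £138 to deductible, leaving £4133; 30% of £4133 = £1239.90. Claim cost before the cap: £138 + £1239.90 = £1377.90. OOP would hit £2339.90 > £2300, so the cap limits the traveler to £2300 − £962 = £1338. Plan pays £4271 − £1338 = £2933.
Bill 4, £213: 30% coinsurance on £213 = £63.90. Adding that to £2300 gives £2363.90, past the £2300 cap; traveler pays only £2300 − £2300 = £0. Plan pays £213 − £0 = £213.
Insurer total: £0 + £0 + £2933 + £213 = £3146.

£3146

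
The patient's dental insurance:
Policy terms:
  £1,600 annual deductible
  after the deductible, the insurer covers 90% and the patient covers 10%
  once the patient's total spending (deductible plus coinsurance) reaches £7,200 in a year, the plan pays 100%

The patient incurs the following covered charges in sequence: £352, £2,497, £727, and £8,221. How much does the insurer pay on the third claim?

Claim 1 — £352: fully absorbed by the deductible. Patient pays £352; OOP now £352. Plan pays £352 − £352 = £0.
Claim 2 — £2,497: £1,248 finishes the deductible; £1,249 goes to coinsurance; patient's 10% is £124.90. Cost to patient: £1,372.90. OOP to date £1,724.90. Plan pays £2,497 − £1,372.90 = £1,124.10.
Claim 3 — £727: deductible met; 10% of £727 = £72.70. Patient pays £72.70; OOP now £1,797.60. Plan pays £727 − £72.70 = £654.30.

£654.30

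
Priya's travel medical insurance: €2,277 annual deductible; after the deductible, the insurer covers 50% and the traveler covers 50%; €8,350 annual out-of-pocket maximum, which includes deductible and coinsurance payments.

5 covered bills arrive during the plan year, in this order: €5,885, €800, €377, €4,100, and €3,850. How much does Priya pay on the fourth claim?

€2,050

Claim 1 — €5,885: deductible takes €2,277, €3,608 remains; 50% of €3,608 = €1,804. Traveler pays €4,081; OOP now €4,081.
Claim 2 — €800: deductible already satisfied, so traveler's share is 50% × €800 = €400. Traveler pays €400; OOP now €4,481.
Claim 3 — €377: deductible met; 50% of €377 = €188.50. Traveler pays €188.50; OOP now €4,669.50.
Claim 4 — €4,100: 50% coinsurance on €4,100 = €2,050. Traveler owes €2,050 (running OOP €6,719.50).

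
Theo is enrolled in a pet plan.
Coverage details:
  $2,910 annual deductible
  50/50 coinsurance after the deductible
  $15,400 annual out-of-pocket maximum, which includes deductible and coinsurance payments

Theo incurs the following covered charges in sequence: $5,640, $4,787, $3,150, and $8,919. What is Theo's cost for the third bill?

$1,575

#1 ($5,640): deductible takes $2,910, $2,730 remains; coinsurance $2,730 × 50% = $1,365. Owner owes $4,275 (running OOP $4,275).
#2 ($4,787): deductible already satisfied, so owner's share is 50% × $4,787 = $2,393.50. Cost to owner: $2,393.50. OOP to date $6,668.50.
#3 ($3,150): 50% coinsurance on $3,150 = $1,575. Owner owes $1,575 (running OOP $8,243.50).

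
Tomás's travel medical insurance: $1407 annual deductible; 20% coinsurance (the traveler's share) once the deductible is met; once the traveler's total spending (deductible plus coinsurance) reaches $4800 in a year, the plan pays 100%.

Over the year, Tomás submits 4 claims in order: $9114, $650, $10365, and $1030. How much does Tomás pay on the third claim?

$1721.60

#1 ($9114): $1407 to deductible, leaving $7707; coinsurance $7707 × 20% = $1541.40. Traveler pays $2948.40; OOP now $2948.40.
#2 ($650): deductible already satisfied, so traveler's share is 20% × $650 = $130. Traveler owes $130 (running OOP $3078.40).
#3 ($10365): deductible already satisfied, so traveler's share is 20% × $10365 = $2073. That would push OOP to $5151.40, over the $4800 cap, so traveler pays $4800 − $3078.40 = $1721.60.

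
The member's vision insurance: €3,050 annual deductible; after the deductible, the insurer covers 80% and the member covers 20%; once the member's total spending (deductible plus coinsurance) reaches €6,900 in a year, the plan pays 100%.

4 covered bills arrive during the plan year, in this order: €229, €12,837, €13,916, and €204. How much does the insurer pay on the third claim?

Claim 1 (€229): entire amount goes to the deductible. Member pays €229; OOP now €229. Insurer: €229 − €229 = €0.
Claim 2 (€12,837): €2,821 to deductible, leaving €10,016; 20% of €10,016 = €2,003.20. Member owes €4,824.20 (running OOP €5,053.20). Plan pays €12,837 − €4,824.20 = €8,012.80.
Claim 3 (€13,916): deductible met; 20% of €13,916 = €2,783.20. That would push OOP to €7,836.40, over the €6,900 cap, so member pays €6,900 − €5,053.20 = €1,846.80. Insurer: €13,916 − €1,846.80 = €12,069.20.

€12,069.20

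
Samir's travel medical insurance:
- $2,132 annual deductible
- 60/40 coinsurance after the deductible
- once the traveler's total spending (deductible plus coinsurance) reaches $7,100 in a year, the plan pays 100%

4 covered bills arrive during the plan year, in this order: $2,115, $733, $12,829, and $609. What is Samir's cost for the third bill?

#1 ($2,115): entire amount goes to the deductible. Cost to traveler: $2,115. OOP to date $2,115.
#2 ($733): $17 to deductible, leaving $716; coinsurance $716 × 40% = $286.40. Traveler pays $303.40; OOP now $2,418.40.
#3 ($12,829): deductible met; 40% of $12,829 = $5,131.60. That would push OOP to $7,550, over the $7,100 cap, so traveler pays $7,100 − $2,418.40 = $4,681.60.

$4,681.60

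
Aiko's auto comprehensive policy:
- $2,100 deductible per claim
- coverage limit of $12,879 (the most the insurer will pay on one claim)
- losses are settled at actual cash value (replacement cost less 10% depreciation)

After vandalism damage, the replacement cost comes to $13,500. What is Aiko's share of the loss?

$3,450

Depreciate 10%: the covered value is $13,500 × 0.9 = $12,150.
Subtract the deductible: $12,150 − $2,100 = $10,050.
$10,050 is within the $12,879 limit, so the insurer pays $10,050.
Policyholder's share is the uncovered remainder: $13,500 − $10,050 = $3,450.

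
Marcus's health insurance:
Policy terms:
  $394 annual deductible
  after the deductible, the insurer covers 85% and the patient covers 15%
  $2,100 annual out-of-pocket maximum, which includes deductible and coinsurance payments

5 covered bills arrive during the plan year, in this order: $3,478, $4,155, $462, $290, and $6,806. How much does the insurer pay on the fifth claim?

$6,298.65

Claim 1 — $3,478: $394 to deductible, leaving $3,084; patient's 15% is $462.60. Patient owes $856.60 (running OOP $856.60). Plan pays $3,478 − $856.60 = $2,621.40.
Claim 2 — $4,155: deductible already satisfied, so patient's share is 15% × $4,155 = $623.25. Patient owes $623.25 (running OOP $1,479.85). Insurer: $4,155 − $623.25 = $3,531.75.
Claim 3 — $462: deductible already satisfied, so patient's share is 15% × $462 = $69.30. Cost to patient: $69.30. OOP to date $1,549.15. Plan pays $462 − $69.30 = $392.70.
Claim 4 — $290: 15% coinsurance on $290 = $43.50. Cost to patient: $43.50. OOP to date $1,592.65. Insurer: $290 − $43.50 = $246.50.
Claim 5 — $6,806: 15% coinsurance on $6,806 = $1,020.90. OOP would hit $2,613.55 > $2,100, so the cap limits the patient to $2,100 − $1,592.65 = $507.35. Plan pays $6,806 − $507.35 = $6,298.65.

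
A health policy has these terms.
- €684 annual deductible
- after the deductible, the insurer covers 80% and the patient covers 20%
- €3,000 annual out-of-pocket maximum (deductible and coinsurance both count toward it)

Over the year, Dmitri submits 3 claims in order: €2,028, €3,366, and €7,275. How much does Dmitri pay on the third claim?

Claim 1 — €2,028: deductible takes €684, €1,344 remains; coinsurance €1,344 × 20% = €268.80. Patient pays €952.80; OOP now €952.80.
Claim 2 — €3,366: deductible met; 20% of €3,366 = €673.20. Patient pays €673.20; OOP now €1,626.
Claim 3 — €7,275: deductible met; 20% of €7,275 = €1,455. That would push OOP to €3,081, over the €3,000 cap, so patient pays €3,000 − €1,626 = €1,374.

€1,374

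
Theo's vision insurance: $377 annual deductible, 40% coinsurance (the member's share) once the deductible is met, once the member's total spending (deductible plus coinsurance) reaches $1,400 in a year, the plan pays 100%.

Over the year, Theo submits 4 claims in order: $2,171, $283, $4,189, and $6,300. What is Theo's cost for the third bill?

Claim 1 ($2,171): $377 to deductible, leaving $1,794; 40% of $1,794 = $717.60. Member pays $1,094.60; OOP now $1,094.60.
Claim 2 ($283): deductible met; 40% of $283 = $113.20. Member owes $113.20 (running OOP $1,207.80).
Claim 3 ($4,189): 40% coinsurance on $4,189 = $1,675.60. That would push OOP to $2,883.40, over the $1,400 cap, so member pays $1,400 − $1,207.80 = $192.20.

$192.20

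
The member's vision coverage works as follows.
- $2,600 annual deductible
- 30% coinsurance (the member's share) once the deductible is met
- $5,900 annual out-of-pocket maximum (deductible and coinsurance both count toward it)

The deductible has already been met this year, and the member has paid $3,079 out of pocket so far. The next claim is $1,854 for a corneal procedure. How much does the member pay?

$556.20

With the deductible met, the entire $1,854 is subject to coinsurance.
Member's 30% share of $1,854 is $556.20.
Cumulative spending $3,079 + $556.20 = $3,635.20 stays under the $5,900 maximum.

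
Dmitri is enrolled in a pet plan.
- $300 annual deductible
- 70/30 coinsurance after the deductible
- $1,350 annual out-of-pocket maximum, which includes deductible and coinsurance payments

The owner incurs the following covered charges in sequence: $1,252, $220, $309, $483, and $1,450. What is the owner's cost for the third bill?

Bill 1, $1,252: $300 to deductible, leaving $952; owner's 30% is $285.60. Owner pays $585.60; OOP now $585.60.
Bill 2, $220: 30% coinsurance on $220 = $66. Owner pays $66; OOP now $651.60.
Bill 3, $309: deductible already satisfied, so owner's share is 30% × $309 = $92.70. Owner pays $92.70; OOP now $744.30.

$92.70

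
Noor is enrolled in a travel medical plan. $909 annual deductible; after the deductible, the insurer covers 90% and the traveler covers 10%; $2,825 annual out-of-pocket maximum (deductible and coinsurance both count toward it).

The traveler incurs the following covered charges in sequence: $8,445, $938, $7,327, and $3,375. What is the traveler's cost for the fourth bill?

Claim 1 — $8,445: $909 finishes the deductible; $7,536 goes to coinsurance; 10% of $7,536 = $753.60. Traveler owes $1,662.60 (running OOP $1,662.60).
Claim 2 — $938: 10% coinsurance on $938 = $93.80. Traveler owes $93.80 (running OOP $1,756.40).
Claim 3 — $7,327: 10% coinsurance on $7,327 = $732.70. Traveler owes $732.70 (running OOP $2,489.10).
Claim 4 — $3,375: deductible met; 10% of $3,375 = $337.50. Adding that to $2,489.10 gives $2,826.60, past the $2,825 cap; traveler pays only $2,825 − $2,489.10 = $335.90.

$335.90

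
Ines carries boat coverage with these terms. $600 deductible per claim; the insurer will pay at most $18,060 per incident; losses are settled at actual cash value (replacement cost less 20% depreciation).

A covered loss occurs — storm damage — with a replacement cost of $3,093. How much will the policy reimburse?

$1,874.40

At 20% depreciation, ACV = $3,093 − $618.60 = $2,474.40.
After the deductible, $2,474.40 − $600 = $1,874.40 remains.
That's under the $18,060 cap, so the insurer reimburses the full $1,874.40.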